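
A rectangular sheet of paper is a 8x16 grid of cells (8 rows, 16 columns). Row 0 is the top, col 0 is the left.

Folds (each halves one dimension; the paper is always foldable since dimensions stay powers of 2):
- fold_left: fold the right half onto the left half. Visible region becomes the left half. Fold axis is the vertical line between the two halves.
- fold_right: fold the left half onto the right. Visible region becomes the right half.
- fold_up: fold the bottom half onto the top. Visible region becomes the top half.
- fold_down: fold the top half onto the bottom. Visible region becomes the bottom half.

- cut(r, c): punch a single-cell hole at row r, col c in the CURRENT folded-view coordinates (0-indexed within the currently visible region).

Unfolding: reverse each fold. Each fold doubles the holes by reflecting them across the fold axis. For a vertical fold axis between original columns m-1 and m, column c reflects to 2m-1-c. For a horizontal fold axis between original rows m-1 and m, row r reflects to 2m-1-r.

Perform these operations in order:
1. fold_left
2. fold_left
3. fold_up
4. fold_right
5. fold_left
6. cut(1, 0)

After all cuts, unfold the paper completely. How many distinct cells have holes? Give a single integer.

Op 1 fold_left: fold axis v@8; visible region now rows[0,8) x cols[0,8) = 8x8
Op 2 fold_left: fold axis v@4; visible region now rows[0,8) x cols[0,4) = 8x4
Op 3 fold_up: fold axis h@4; visible region now rows[0,4) x cols[0,4) = 4x4
Op 4 fold_right: fold axis v@2; visible region now rows[0,4) x cols[2,4) = 4x2
Op 5 fold_left: fold axis v@3; visible region now rows[0,4) x cols[2,3) = 4x1
Op 6 cut(1, 0): punch at orig (1,2); cuts so far [(1, 2)]; region rows[0,4) x cols[2,3) = 4x1
Unfold 1 (reflect across v@3): 2 holes -> [(1, 2), (1, 3)]
Unfold 2 (reflect across v@2): 4 holes -> [(1, 0), (1, 1), (1, 2), (1, 3)]
Unfold 3 (reflect across h@4): 8 holes -> [(1, 0), (1, 1), (1, 2), (1, 3), (6, 0), (6, 1), (6, 2), (6, 3)]
Unfold 4 (reflect across v@4): 16 holes -> [(1, 0), (1, 1), (1, 2), (1, 3), (1, 4), (1, 5), (1, 6), (1, 7), (6, 0), (6, 1), (6, 2), (6, 3), (6, 4), (6, 5), (6, 6), (6, 7)]
Unfold 5 (reflect across v@8): 32 holes -> [(1, 0), (1, 1), (1, 2), (1, 3), (1, 4), (1, 5), (1, 6), (1, 7), (1, 8), (1, 9), (1, 10), (1, 11), (1, 12), (1, 13), (1, 14), (1, 15), (6, 0), (6, 1), (6, 2), (6, 3), (6, 4), (6, 5), (6, 6), (6, 7), (6, 8), (6, 9), (6, 10), (6, 11), (6, 12), (6, 13), (6, 14), (6, 15)]

Answer: 32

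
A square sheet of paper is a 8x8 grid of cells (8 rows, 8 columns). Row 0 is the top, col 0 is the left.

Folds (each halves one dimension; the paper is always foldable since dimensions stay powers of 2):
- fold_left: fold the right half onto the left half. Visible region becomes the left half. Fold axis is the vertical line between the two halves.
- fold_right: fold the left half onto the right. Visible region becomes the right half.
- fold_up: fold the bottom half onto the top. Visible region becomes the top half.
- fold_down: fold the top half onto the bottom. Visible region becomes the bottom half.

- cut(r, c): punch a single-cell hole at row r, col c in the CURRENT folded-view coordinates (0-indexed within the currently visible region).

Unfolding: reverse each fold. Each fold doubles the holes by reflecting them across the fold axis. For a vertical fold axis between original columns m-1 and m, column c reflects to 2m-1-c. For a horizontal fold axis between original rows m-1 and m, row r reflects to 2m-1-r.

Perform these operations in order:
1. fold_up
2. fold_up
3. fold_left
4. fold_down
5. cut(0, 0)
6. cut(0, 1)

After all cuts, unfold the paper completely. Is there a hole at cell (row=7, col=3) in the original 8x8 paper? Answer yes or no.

Op 1 fold_up: fold axis h@4; visible region now rows[0,4) x cols[0,8) = 4x8
Op 2 fold_up: fold axis h@2; visible region now rows[0,2) x cols[0,8) = 2x8
Op 3 fold_left: fold axis v@4; visible region now rows[0,2) x cols[0,4) = 2x4
Op 4 fold_down: fold axis h@1; visible region now rows[1,2) x cols[0,4) = 1x4
Op 5 cut(0, 0): punch at orig (1,0); cuts so far [(1, 0)]; region rows[1,2) x cols[0,4) = 1x4
Op 6 cut(0, 1): punch at orig (1,1); cuts so far [(1, 0), (1, 1)]; region rows[1,2) x cols[0,4) = 1x4
Unfold 1 (reflect across h@1): 4 holes -> [(0, 0), (0, 1), (1, 0), (1, 1)]
Unfold 2 (reflect across v@4): 8 holes -> [(0, 0), (0, 1), (0, 6), (0, 7), (1, 0), (1, 1), (1, 6), (1, 7)]
Unfold 3 (reflect across h@2): 16 holes -> [(0, 0), (0, 1), (0, 6), (0, 7), (1, 0), (1, 1), (1, 6), (1, 7), (2, 0), (2, 1), (2, 6), (2, 7), (3, 0), (3, 1), (3, 6), (3, 7)]
Unfold 4 (reflect across h@4): 32 holes -> [(0, 0), (0, 1), (0, 6), (0, 7), (1, 0), (1, 1), (1, 6), (1, 7), (2, 0), (2, 1), (2, 6), (2, 7), (3, 0), (3, 1), (3, 6), (3, 7), (4, 0), (4, 1), (4, 6), (4, 7), (5, 0), (5, 1), (5, 6), (5, 7), (6, 0), (6, 1), (6, 6), (6, 7), (7, 0), (7, 1), (7, 6), (7, 7)]
Holes: [(0, 0), (0, 1), (0, 6), (0, 7), (1, 0), (1, 1), (1, 6), (1, 7), (2, 0), (2, 1), (2, 6), (2, 7), (3, 0), (3, 1), (3, 6), (3, 7), (4, 0), (4, 1), (4, 6), (4, 7), (5, 0), (5, 1), (5, 6), (5, 7), (6, 0), (6, 1), (6, 6), (6, 7), (7, 0), (7, 1), (7, 6), (7, 7)]

Answer: no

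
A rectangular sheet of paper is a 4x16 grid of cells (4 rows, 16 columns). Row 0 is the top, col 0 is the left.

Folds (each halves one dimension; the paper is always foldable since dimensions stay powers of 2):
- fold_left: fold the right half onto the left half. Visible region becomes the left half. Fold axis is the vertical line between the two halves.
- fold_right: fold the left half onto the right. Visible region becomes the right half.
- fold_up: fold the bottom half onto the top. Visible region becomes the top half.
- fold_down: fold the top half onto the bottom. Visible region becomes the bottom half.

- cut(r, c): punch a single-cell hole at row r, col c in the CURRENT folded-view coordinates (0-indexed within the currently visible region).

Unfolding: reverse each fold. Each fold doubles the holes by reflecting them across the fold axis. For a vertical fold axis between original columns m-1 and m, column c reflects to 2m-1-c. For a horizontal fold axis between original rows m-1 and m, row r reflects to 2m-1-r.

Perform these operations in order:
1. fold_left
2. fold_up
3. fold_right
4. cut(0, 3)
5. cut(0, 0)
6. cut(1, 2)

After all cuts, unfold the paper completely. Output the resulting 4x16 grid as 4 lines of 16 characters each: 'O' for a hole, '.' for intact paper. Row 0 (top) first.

Answer: O..OO..OO..OO..O
.O....O..O....O.
.O....O..O....O.
O..OO..OO..OO..O

Derivation:
Op 1 fold_left: fold axis v@8; visible region now rows[0,4) x cols[0,8) = 4x8
Op 2 fold_up: fold axis h@2; visible region now rows[0,2) x cols[0,8) = 2x8
Op 3 fold_right: fold axis v@4; visible region now rows[0,2) x cols[4,8) = 2x4
Op 4 cut(0, 3): punch at orig (0,7); cuts so far [(0, 7)]; region rows[0,2) x cols[4,8) = 2x4
Op 5 cut(0, 0): punch at orig (0,4); cuts so far [(0, 4), (0, 7)]; region rows[0,2) x cols[4,8) = 2x4
Op 6 cut(1, 2): punch at orig (1,6); cuts so far [(0, 4), (0, 7), (1, 6)]; region rows[0,2) x cols[4,8) = 2x4
Unfold 1 (reflect across v@4): 6 holes -> [(0, 0), (0, 3), (0, 4), (0, 7), (1, 1), (1, 6)]
Unfold 2 (reflect across h@2): 12 holes -> [(0, 0), (0, 3), (0, 4), (0, 7), (1, 1), (1, 6), (2, 1), (2, 6), (3, 0), (3, 3), (3, 4), (3, 7)]
Unfold 3 (reflect across v@8): 24 holes -> [(0, 0), (0, 3), (0, 4), (0, 7), (0, 8), (0, 11), (0, 12), (0, 15), (1, 1), (1, 6), (1, 9), (1, 14), (2, 1), (2, 6), (2, 9), (2, 14), (3, 0), (3, 3), (3, 4), (3, 7), (3, 8), (3, 11), (3, 12), (3, 15)]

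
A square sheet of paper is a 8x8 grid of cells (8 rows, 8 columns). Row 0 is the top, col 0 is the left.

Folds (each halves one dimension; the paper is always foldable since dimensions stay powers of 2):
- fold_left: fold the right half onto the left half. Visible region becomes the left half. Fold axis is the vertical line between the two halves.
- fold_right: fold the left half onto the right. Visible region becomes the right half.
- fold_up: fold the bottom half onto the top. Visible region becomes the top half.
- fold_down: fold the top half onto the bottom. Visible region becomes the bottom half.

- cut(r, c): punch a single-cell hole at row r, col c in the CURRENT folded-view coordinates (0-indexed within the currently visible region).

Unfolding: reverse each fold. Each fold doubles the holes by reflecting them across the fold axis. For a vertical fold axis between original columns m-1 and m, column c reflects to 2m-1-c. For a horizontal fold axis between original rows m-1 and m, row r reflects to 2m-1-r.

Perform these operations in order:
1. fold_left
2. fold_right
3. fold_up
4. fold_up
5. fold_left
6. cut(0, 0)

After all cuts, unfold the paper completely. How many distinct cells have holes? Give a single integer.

Op 1 fold_left: fold axis v@4; visible region now rows[0,8) x cols[0,4) = 8x4
Op 2 fold_right: fold axis v@2; visible region now rows[0,8) x cols[2,4) = 8x2
Op 3 fold_up: fold axis h@4; visible region now rows[0,4) x cols[2,4) = 4x2
Op 4 fold_up: fold axis h@2; visible region now rows[0,2) x cols[2,4) = 2x2
Op 5 fold_left: fold axis v@3; visible region now rows[0,2) x cols[2,3) = 2x1
Op 6 cut(0, 0): punch at orig (0,2); cuts so far [(0, 2)]; region rows[0,2) x cols[2,3) = 2x1
Unfold 1 (reflect across v@3): 2 holes -> [(0, 2), (0, 3)]
Unfold 2 (reflect across h@2): 4 holes -> [(0, 2), (0, 3), (3, 2), (3, 3)]
Unfold 3 (reflect across h@4): 8 holes -> [(0, 2), (0, 3), (3, 2), (3, 3), (4, 2), (4, 3), (7, 2), (7, 3)]
Unfold 4 (reflect across v@2): 16 holes -> [(0, 0), (0, 1), (0, 2), (0, 3), (3, 0), (3, 1), (3, 2), (3, 3), (4, 0), (4, 1), (4, 2), (4, 3), (7, 0), (7, 1), (7, 2), (7, 3)]
Unfold 5 (reflect across v@4): 32 holes -> [(0, 0), (0, 1), (0, 2), (0, 3), (0, 4), (0, 5), (0, 6), (0, 7), (3, 0), (3, 1), (3, 2), (3, 3), (3, 4), (3, 5), (3, 6), (3, 7), (4, 0), (4, 1), (4, 2), (4, 3), (4, 4), (4, 5), (4, 6), (4, 7), (7, 0), (7, 1), (7, 2), (7, 3), (7, 4), (7, 5), (7, 6), (7, 7)]

Answer: 32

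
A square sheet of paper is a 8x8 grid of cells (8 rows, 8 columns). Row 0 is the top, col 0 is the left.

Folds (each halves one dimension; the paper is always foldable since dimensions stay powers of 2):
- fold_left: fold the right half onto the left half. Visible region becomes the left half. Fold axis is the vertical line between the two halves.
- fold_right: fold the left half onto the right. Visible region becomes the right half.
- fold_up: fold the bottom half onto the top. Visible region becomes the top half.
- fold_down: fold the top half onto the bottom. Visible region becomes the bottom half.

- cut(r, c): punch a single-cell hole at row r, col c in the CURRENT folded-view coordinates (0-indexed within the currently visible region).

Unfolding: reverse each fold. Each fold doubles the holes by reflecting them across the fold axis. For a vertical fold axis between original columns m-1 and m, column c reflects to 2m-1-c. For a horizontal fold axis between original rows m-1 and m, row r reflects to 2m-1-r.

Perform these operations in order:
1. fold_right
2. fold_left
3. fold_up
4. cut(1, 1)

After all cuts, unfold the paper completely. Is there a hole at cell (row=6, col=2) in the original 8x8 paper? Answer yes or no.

Answer: yes

Derivation:
Op 1 fold_right: fold axis v@4; visible region now rows[0,8) x cols[4,8) = 8x4
Op 2 fold_left: fold axis v@6; visible region now rows[0,8) x cols[4,6) = 8x2
Op 3 fold_up: fold axis h@4; visible region now rows[0,4) x cols[4,6) = 4x2
Op 4 cut(1, 1): punch at orig (1,5); cuts so far [(1, 5)]; region rows[0,4) x cols[4,6) = 4x2
Unfold 1 (reflect across h@4): 2 holes -> [(1, 5), (6, 5)]
Unfold 2 (reflect across v@6): 4 holes -> [(1, 5), (1, 6), (6, 5), (6, 6)]
Unfold 3 (reflect across v@4): 8 holes -> [(1, 1), (1, 2), (1, 5), (1, 6), (6, 1), (6, 2), (6, 5), (6, 6)]
Holes: [(1, 1), (1, 2), (1, 5), (1, 6), (6, 1), (6, 2), (6, 5), (6, 6)]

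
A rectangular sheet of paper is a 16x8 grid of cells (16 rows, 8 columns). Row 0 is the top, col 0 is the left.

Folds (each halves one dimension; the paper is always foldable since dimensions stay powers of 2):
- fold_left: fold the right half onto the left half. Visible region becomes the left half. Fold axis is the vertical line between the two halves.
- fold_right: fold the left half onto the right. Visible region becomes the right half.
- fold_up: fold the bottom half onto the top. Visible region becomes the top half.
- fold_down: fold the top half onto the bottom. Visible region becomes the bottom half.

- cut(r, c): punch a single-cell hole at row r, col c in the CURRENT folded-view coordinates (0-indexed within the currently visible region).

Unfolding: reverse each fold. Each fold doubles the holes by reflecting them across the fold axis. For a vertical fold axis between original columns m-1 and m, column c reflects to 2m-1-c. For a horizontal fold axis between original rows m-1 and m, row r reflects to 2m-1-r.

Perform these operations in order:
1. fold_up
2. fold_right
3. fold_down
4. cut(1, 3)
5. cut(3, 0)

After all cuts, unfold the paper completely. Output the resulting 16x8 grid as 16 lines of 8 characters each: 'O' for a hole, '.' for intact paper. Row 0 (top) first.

Op 1 fold_up: fold axis h@8; visible region now rows[0,8) x cols[0,8) = 8x8
Op 2 fold_right: fold axis v@4; visible region now rows[0,8) x cols[4,8) = 8x4
Op 3 fold_down: fold axis h@4; visible region now rows[4,8) x cols[4,8) = 4x4
Op 4 cut(1, 3): punch at orig (5,7); cuts so far [(5, 7)]; region rows[4,8) x cols[4,8) = 4x4
Op 5 cut(3, 0): punch at orig (7,4); cuts so far [(5, 7), (7, 4)]; region rows[4,8) x cols[4,8) = 4x4
Unfold 1 (reflect across h@4): 4 holes -> [(0, 4), (2, 7), (5, 7), (7, 4)]
Unfold 2 (reflect across v@4): 8 holes -> [(0, 3), (0, 4), (2, 0), (2, 7), (5, 0), (5, 7), (7, 3), (7, 4)]
Unfold 3 (reflect across h@8): 16 holes -> [(0, 3), (0, 4), (2, 0), (2, 7), (5, 0), (5, 7), (7, 3), (7, 4), (8, 3), (8, 4), (10, 0), (10, 7), (13, 0), (13, 7), (15, 3), (15, 4)]

Answer: ...OO...
........
O......O
........
........
O......O
........
...OO...
...OO...
........
O......O
........
........
O......O
........
...OO...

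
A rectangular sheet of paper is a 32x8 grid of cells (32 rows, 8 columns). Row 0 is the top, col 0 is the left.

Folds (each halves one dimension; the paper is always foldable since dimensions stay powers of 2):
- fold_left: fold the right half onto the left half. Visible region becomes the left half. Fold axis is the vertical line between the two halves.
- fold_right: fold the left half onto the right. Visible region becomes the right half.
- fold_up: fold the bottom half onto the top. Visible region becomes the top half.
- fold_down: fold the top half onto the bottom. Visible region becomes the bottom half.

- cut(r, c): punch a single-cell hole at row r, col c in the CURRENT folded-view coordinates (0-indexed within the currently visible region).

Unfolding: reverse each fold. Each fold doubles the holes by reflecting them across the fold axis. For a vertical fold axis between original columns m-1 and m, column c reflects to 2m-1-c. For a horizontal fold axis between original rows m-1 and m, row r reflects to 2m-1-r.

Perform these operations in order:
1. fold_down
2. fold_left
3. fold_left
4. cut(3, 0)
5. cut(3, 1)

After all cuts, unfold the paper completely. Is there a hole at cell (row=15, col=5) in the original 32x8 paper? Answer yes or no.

Op 1 fold_down: fold axis h@16; visible region now rows[16,32) x cols[0,8) = 16x8
Op 2 fold_left: fold axis v@4; visible region now rows[16,32) x cols[0,4) = 16x4
Op 3 fold_left: fold axis v@2; visible region now rows[16,32) x cols[0,2) = 16x2
Op 4 cut(3, 0): punch at orig (19,0); cuts so far [(19, 0)]; region rows[16,32) x cols[0,2) = 16x2
Op 5 cut(3, 1): punch at orig (19,1); cuts so far [(19, 0), (19, 1)]; region rows[16,32) x cols[0,2) = 16x2
Unfold 1 (reflect across v@2): 4 holes -> [(19, 0), (19, 1), (19, 2), (19, 3)]
Unfold 2 (reflect across v@4): 8 holes -> [(19, 0), (19, 1), (19, 2), (19, 3), (19, 4), (19, 5), (19, 6), (19, 7)]
Unfold 3 (reflect across h@16): 16 holes -> [(12, 0), (12, 1), (12, 2), (12, 3), (12, 4), (12, 5), (12, 6), (12, 7), (19, 0), (19, 1), (19, 2), (19, 3), (19, 4), (19, 5), (19, 6), (19, 7)]
Holes: [(12, 0), (12, 1), (12, 2), (12, 3), (12, 4), (12, 5), (12, 6), (12, 7), (19, 0), (19, 1), (19, 2), (19, 3), (19, 4), (19, 5), (19, 6), (19, 7)]

Answer: no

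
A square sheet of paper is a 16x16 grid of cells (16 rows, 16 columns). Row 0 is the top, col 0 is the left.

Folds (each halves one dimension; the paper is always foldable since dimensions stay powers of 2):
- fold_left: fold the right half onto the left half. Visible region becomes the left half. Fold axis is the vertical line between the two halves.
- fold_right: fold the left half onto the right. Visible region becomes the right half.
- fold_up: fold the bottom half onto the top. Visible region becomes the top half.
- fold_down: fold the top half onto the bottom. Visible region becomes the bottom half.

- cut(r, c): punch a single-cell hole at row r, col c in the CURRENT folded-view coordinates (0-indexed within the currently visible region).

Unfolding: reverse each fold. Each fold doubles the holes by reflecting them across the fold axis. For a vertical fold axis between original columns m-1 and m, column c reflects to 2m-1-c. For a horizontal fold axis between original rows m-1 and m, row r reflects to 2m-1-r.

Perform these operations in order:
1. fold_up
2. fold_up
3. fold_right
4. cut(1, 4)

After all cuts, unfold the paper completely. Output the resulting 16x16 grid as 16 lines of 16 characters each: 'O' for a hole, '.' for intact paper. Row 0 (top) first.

Answer: ................
...O........O...
................
................
................
................
...O........O...
................
................
...O........O...
................
................
................
................
...O........O...
................

Derivation:
Op 1 fold_up: fold axis h@8; visible region now rows[0,8) x cols[0,16) = 8x16
Op 2 fold_up: fold axis h@4; visible region now rows[0,4) x cols[0,16) = 4x16
Op 3 fold_right: fold axis v@8; visible region now rows[0,4) x cols[8,16) = 4x8
Op 4 cut(1, 4): punch at orig (1,12); cuts so far [(1, 12)]; region rows[0,4) x cols[8,16) = 4x8
Unfold 1 (reflect across v@8): 2 holes -> [(1, 3), (1, 12)]
Unfold 2 (reflect across h@4): 4 holes -> [(1, 3), (1, 12), (6, 3), (6, 12)]
Unfold 3 (reflect across h@8): 8 holes -> [(1, 3), (1, 12), (6, 3), (6, 12), (9, 3), (9, 12), (14, 3), (14, 12)]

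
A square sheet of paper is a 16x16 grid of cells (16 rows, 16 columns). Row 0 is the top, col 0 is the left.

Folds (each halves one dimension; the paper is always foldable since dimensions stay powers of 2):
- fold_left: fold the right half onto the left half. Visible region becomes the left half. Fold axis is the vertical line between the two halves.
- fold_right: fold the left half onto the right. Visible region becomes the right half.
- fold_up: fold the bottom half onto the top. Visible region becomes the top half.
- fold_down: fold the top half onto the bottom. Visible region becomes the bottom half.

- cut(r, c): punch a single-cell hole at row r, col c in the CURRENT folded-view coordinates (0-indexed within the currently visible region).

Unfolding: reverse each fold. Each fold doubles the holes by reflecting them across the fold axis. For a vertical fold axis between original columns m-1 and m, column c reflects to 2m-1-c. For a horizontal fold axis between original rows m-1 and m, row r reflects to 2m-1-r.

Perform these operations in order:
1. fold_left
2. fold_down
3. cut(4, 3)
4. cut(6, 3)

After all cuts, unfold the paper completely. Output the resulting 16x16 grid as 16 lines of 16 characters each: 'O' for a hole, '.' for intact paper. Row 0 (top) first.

Op 1 fold_left: fold axis v@8; visible region now rows[0,16) x cols[0,8) = 16x8
Op 2 fold_down: fold axis h@8; visible region now rows[8,16) x cols[0,8) = 8x8
Op 3 cut(4, 3): punch at orig (12,3); cuts so far [(12, 3)]; region rows[8,16) x cols[0,8) = 8x8
Op 4 cut(6, 3): punch at orig (14,3); cuts so far [(12, 3), (14, 3)]; region rows[8,16) x cols[0,8) = 8x8
Unfold 1 (reflect across h@8): 4 holes -> [(1, 3), (3, 3), (12, 3), (14, 3)]
Unfold 2 (reflect across v@8): 8 holes -> [(1, 3), (1, 12), (3, 3), (3, 12), (12, 3), (12, 12), (14, 3), (14, 12)]

Answer: ................
...O........O...
................
...O........O...
................
................
................
................
................
................
................
................
...O........O...
................
...O........O...
................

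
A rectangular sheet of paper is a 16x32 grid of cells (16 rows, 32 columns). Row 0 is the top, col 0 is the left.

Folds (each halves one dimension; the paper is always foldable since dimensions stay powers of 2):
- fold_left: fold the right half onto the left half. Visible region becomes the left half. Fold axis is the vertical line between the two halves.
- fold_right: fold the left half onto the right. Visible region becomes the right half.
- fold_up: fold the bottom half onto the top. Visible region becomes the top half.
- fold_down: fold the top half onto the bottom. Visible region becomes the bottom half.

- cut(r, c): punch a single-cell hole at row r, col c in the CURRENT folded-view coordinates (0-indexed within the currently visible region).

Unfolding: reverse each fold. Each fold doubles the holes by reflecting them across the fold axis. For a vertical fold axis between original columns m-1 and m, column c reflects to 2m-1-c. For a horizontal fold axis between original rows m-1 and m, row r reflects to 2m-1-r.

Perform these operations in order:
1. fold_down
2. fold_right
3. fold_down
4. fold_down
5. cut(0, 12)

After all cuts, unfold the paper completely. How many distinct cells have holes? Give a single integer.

Op 1 fold_down: fold axis h@8; visible region now rows[8,16) x cols[0,32) = 8x32
Op 2 fold_right: fold axis v@16; visible region now rows[8,16) x cols[16,32) = 8x16
Op 3 fold_down: fold axis h@12; visible region now rows[12,16) x cols[16,32) = 4x16
Op 4 fold_down: fold axis h@14; visible region now rows[14,16) x cols[16,32) = 2x16
Op 5 cut(0, 12): punch at orig (14,28); cuts so far [(14, 28)]; region rows[14,16) x cols[16,32) = 2x16
Unfold 1 (reflect across h@14): 2 holes -> [(13, 28), (14, 28)]
Unfold 2 (reflect across h@12): 4 holes -> [(9, 28), (10, 28), (13, 28), (14, 28)]
Unfold 3 (reflect across v@16): 8 holes -> [(9, 3), (9, 28), (10, 3), (10, 28), (13, 3), (13, 28), (14, 3), (14, 28)]
Unfold 4 (reflect across h@8): 16 holes -> [(1, 3), (1, 28), (2, 3), (2, 28), (5, 3), (5, 28), (6, 3), (6, 28), (9, 3), (9, 28), (10, 3), (10, 28), (13, 3), (13, 28), (14, 3), (14, 28)]

Answer: 16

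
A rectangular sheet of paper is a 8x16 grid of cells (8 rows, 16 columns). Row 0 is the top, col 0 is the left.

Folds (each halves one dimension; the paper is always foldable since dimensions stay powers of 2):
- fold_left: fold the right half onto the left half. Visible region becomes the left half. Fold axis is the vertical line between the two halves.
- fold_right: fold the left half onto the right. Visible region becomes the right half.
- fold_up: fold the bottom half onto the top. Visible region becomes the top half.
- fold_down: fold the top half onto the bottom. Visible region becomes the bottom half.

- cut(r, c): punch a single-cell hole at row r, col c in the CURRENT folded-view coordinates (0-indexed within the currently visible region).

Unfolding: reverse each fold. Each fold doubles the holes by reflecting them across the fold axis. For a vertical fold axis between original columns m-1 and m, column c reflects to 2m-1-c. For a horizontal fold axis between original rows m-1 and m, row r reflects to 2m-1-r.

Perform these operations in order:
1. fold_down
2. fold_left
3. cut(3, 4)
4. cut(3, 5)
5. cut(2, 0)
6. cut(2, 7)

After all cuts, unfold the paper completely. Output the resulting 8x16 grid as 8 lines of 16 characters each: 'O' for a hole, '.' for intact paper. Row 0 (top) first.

Op 1 fold_down: fold axis h@4; visible region now rows[4,8) x cols[0,16) = 4x16
Op 2 fold_left: fold axis v@8; visible region now rows[4,8) x cols[0,8) = 4x8
Op 3 cut(3, 4): punch at orig (7,4); cuts so far [(7, 4)]; region rows[4,8) x cols[0,8) = 4x8
Op 4 cut(3, 5): punch at orig (7,5); cuts so far [(7, 4), (7, 5)]; region rows[4,8) x cols[0,8) = 4x8
Op 5 cut(2, 0): punch at orig (6,0); cuts so far [(6, 0), (7, 4), (7, 5)]; region rows[4,8) x cols[0,8) = 4x8
Op 6 cut(2, 7): punch at orig (6,7); cuts so far [(6, 0), (6, 7), (7, 4), (7, 5)]; region rows[4,8) x cols[0,8) = 4x8
Unfold 1 (reflect across v@8): 8 holes -> [(6, 0), (6, 7), (6, 8), (6, 15), (7, 4), (7, 5), (7, 10), (7, 11)]
Unfold 2 (reflect across h@4): 16 holes -> [(0, 4), (0, 5), (0, 10), (0, 11), (1, 0), (1, 7), (1, 8), (1, 15), (6, 0), (6, 7), (6, 8), (6, 15), (7, 4), (7, 5), (7, 10), (7, 11)]

Answer: ....OO....OO....
O......OO......O
................
................
................
................
O......OO......O
....OO....OO....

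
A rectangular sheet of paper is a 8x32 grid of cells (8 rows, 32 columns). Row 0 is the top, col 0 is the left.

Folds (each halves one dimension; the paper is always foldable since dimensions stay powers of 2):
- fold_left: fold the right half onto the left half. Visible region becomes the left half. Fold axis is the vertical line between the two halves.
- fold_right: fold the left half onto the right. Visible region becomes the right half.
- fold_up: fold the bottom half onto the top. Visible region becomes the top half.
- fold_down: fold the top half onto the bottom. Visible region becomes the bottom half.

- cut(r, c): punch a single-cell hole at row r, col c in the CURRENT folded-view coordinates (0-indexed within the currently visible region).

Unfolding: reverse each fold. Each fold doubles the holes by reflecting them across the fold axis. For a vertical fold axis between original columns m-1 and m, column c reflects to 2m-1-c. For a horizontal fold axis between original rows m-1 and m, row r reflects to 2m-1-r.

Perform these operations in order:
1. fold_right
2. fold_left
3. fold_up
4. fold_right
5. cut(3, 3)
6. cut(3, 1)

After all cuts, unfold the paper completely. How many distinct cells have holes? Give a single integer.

Op 1 fold_right: fold axis v@16; visible region now rows[0,8) x cols[16,32) = 8x16
Op 2 fold_left: fold axis v@24; visible region now rows[0,8) x cols[16,24) = 8x8
Op 3 fold_up: fold axis h@4; visible region now rows[0,4) x cols[16,24) = 4x8
Op 4 fold_right: fold axis v@20; visible region now rows[0,4) x cols[20,24) = 4x4
Op 5 cut(3, 3): punch at orig (3,23); cuts so far [(3, 23)]; region rows[0,4) x cols[20,24) = 4x4
Op 6 cut(3, 1): punch at orig (3,21); cuts so far [(3, 21), (3, 23)]; region rows[0,4) x cols[20,24) = 4x4
Unfold 1 (reflect across v@20): 4 holes -> [(3, 16), (3, 18), (3, 21), (3, 23)]
Unfold 2 (reflect across h@4): 8 holes -> [(3, 16), (3, 18), (3, 21), (3, 23), (4, 16), (4, 18), (4, 21), (4, 23)]
Unfold 3 (reflect across v@24): 16 holes -> [(3, 16), (3, 18), (3, 21), (3, 23), (3, 24), (3, 26), (3, 29), (3, 31), (4, 16), (4, 18), (4, 21), (4, 23), (4, 24), (4, 26), (4, 29), (4, 31)]
Unfold 4 (reflect across v@16): 32 holes -> [(3, 0), (3, 2), (3, 5), (3, 7), (3, 8), (3, 10), (3, 13), (3, 15), (3, 16), (3, 18), (3, 21), (3, 23), (3, 24), (3, 26), (3, 29), (3, 31), (4, 0), (4, 2), (4, 5), (4, 7), (4, 8), (4, 10), (4, 13), (4, 15), (4, 16), (4, 18), (4, 21), (4, 23), (4, 24), (4, 26), (4, 29), (4, 31)]

Answer: 32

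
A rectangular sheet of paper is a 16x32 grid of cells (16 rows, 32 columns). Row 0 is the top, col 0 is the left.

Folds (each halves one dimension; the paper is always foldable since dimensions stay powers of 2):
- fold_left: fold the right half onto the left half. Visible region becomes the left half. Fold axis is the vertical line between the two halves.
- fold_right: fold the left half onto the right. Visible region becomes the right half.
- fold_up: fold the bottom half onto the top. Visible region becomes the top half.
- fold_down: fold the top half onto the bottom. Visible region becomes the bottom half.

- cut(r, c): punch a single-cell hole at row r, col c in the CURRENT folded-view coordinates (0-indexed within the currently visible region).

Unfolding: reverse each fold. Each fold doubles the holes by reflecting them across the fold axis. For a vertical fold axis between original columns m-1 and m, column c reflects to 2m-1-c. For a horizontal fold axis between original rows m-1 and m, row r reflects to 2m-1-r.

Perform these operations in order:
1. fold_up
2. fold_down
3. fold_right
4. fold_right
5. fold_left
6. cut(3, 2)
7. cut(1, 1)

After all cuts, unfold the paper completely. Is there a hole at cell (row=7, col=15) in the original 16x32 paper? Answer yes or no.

Answer: no

Derivation:
Op 1 fold_up: fold axis h@8; visible region now rows[0,8) x cols[0,32) = 8x32
Op 2 fold_down: fold axis h@4; visible region now rows[4,8) x cols[0,32) = 4x32
Op 3 fold_right: fold axis v@16; visible region now rows[4,8) x cols[16,32) = 4x16
Op 4 fold_right: fold axis v@24; visible region now rows[4,8) x cols[24,32) = 4x8
Op 5 fold_left: fold axis v@28; visible region now rows[4,8) x cols[24,28) = 4x4
Op 6 cut(3, 2): punch at orig (7,26); cuts so far [(7, 26)]; region rows[4,8) x cols[24,28) = 4x4
Op 7 cut(1, 1): punch at orig (5,25); cuts so far [(5, 25), (7, 26)]; region rows[4,8) x cols[24,28) = 4x4
Unfold 1 (reflect across v@28): 4 holes -> [(5, 25), (5, 30), (7, 26), (7, 29)]
Unfold 2 (reflect across v@24): 8 holes -> [(5, 17), (5, 22), (5, 25), (5, 30), (7, 18), (7, 21), (7, 26), (7, 29)]
Unfold 3 (reflect across v@16): 16 holes -> [(5, 1), (5, 6), (5, 9), (5, 14), (5, 17), (5, 22), (5, 25), (5, 30), (7, 2), (7, 5), (7, 10), (7, 13), (7, 18), (7, 21), (7, 26), (7, 29)]
Unfold 4 (reflect across h@4): 32 holes -> [(0, 2), (0, 5), (0, 10), (0, 13), (0, 18), (0, 21), (0, 26), (0, 29), (2, 1), (2, 6), (2, 9), (2, 14), (2, 17), (2, 22), (2, 25), (2, 30), (5, 1), (5, 6), (5, 9), (5, 14), (5, 17), (5, 22), (5, 25), (5, 30), (7, 2), (7, 5), (7, 10), (7, 13), (7, 18), (7, 21), (7, 26), (7, 29)]
Unfold 5 (reflect across h@8): 64 holes -> [(0, 2), (0, 5), (0, 10), (0, 13), (0, 18), (0, 21), (0, 26), (0, 29), (2, 1), (2, 6), (2, 9), (2, 14), (2, 17), (2, 22), (2, 25), (2, 30), (5, 1), (5, 6), (5, 9), (5, 14), (5, 17), (5, 22), (5, 25), (5, 30), (7, 2), (7, 5), (7, 10), (7, 13), (7, 18), (7, 21), (7, 26), (7, 29), (8, 2), (8, 5), (8, 10), (8, 13), (8, 18), (8, 21), (8, 26), (8, 29), (10, 1), (10, 6), (10, 9), (10, 14), (10, 17), (10, 22), (10, 25), (10, 30), (13, 1), (13, 6), (13, 9), (13, 14), (13, 17), (13, 22), (13, 25), (13, 30), (15, 2), (15, 5), (15, 10), (15, 13), (15, 18), (15, 21), (15, 26), (15, 29)]
Holes: [(0, 2), (0, 5), (0, 10), (0, 13), (0, 18), (0, 21), (0, 26), (0, 29), (2, 1), (2, 6), (2, 9), (2, 14), (2, 17), (2, 22), (2, 25), (2, 30), (5, 1), (5, 6), (5, 9), (5, 14), (5, 17), (5, 22), (5, 25), (5, 30), (7, 2), (7, 5), (7, 10), (7, 13), (7, 18), (7, 21), (7, 26), (7, 29), (8, 2), (8, 5), (8, 10), (8, 13), (8, 18), (8, 21), (8, 26), (8, 29), (10, 1), (10, 6), (10, 9), (10, 14), (10, 17), (10, 22), (10, 25), (10, 30), (13, 1), (13, 6), (13, 9), (13, 14), (13, 17), (13, 22), (13, 25), (13, 30), (15, 2), (15, 5), (15, 10), (15, 13), (15, 18), (15, 21), (15, 26), (15, 29)]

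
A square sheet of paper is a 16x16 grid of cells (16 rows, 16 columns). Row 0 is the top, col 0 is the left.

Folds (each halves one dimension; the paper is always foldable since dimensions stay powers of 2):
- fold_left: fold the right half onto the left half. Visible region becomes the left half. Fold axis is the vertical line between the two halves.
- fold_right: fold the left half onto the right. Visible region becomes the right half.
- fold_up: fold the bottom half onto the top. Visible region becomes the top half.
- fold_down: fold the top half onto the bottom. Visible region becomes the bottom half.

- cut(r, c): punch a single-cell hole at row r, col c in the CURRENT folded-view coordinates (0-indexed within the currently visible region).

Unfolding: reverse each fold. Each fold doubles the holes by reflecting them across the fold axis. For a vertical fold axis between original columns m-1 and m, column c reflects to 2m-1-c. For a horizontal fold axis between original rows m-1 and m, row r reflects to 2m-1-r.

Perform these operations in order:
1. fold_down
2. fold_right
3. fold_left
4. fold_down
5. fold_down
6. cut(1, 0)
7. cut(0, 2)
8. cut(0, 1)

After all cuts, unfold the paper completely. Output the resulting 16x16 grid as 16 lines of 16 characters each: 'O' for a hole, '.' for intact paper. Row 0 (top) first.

Op 1 fold_down: fold axis h@8; visible region now rows[8,16) x cols[0,16) = 8x16
Op 2 fold_right: fold axis v@8; visible region now rows[8,16) x cols[8,16) = 8x8
Op 3 fold_left: fold axis v@12; visible region now rows[8,16) x cols[8,12) = 8x4
Op 4 fold_down: fold axis h@12; visible region now rows[12,16) x cols[8,12) = 4x4
Op 5 fold_down: fold axis h@14; visible region now rows[14,16) x cols[8,12) = 2x4
Op 6 cut(1, 0): punch at orig (15,8); cuts so far [(15, 8)]; region rows[14,16) x cols[8,12) = 2x4
Op 7 cut(0, 2): punch at orig (14,10); cuts so far [(14, 10), (15, 8)]; region rows[14,16) x cols[8,12) = 2x4
Op 8 cut(0, 1): punch at orig (14,9); cuts so far [(14, 9), (14, 10), (15, 8)]; region rows[14,16) x cols[8,12) = 2x4
Unfold 1 (reflect across h@14): 6 holes -> [(12, 8), (13, 9), (13, 10), (14, 9), (14, 10), (15, 8)]
Unfold 2 (reflect across h@12): 12 holes -> [(8, 8), (9, 9), (9, 10), (10, 9), (10, 10), (11, 8), (12, 8), (13, 9), (13, 10), (14, 9), (14, 10), (15, 8)]
Unfold 3 (reflect across v@12): 24 holes -> [(8, 8), (8, 15), (9, 9), (9, 10), (9, 13), (9, 14), (10, 9), (10, 10), (10, 13), (10, 14), (11, 8), (11, 15), (12, 8), (12, 15), (13, 9), (13, 10), (13, 13), (13, 14), (14, 9), (14, 10), (14, 13), (14, 14), (15, 8), (15, 15)]
Unfold 4 (reflect across v@8): 48 holes -> [(8, 0), (8, 7), (8, 8), (8, 15), (9, 1), (9, 2), (9, 5), (9, 6), (9, 9), (9, 10), (9, 13), (9, 14), (10, 1), (10, 2), (10, 5), (10, 6), (10, 9), (10, 10), (10, 13), (10, 14), (11, 0), (11, 7), (11, 8), (11, 15), (12, 0), (12, 7), (12, 8), (12, 15), (13, 1), (13, 2), (13, 5), (13, 6), (13, 9), (13, 10), (13, 13), (13, 14), (14, 1), (14, 2), (14, 5), (14, 6), (14, 9), (14, 10), (14, 13), (14, 14), (15, 0), (15, 7), (15, 8), (15, 15)]
Unfold 5 (reflect across h@8): 96 holes -> [(0, 0), (0, 7), (0, 8), (0, 15), (1, 1), (1, 2), (1, 5), (1, 6), (1, 9), (1, 10), (1, 13), (1, 14), (2, 1), (2, 2), (2, 5), (2, 6), (2, 9), (2, 10), (2, 13), (2, 14), (3, 0), (3, 7), (3, 8), (3, 15), (4, 0), (4, 7), (4, 8), (4, 15), (5, 1), (5, 2), (5, 5), (5, 6), (5, 9), (5, 10), (5, 13), (5, 14), (6, 1), (6, 2), (6, 5), (6, 6), (6, 9), (6, 10), (6, 13), (6, 14), (7, 0), (7, 7), (7, 8), (7, 15), (8, 0), (8, 7), (8, 8), (8, 15), (9, 1), (9, 2), (9, 5), (9, 6), (9, 9), (9, 10), (9, 13), (9, 14), (10, 1), (10, 2), (10, 5), (10, 6), (10, 9), (10, 10), (10, 13), (10, 14), (11, 0), (11, 7), (11, 8), (11, 15), (12, 0), (12, 7), (12, 8), (12, 15), (13, 1), (13, 2), (13, 5), (13, 6), (13, 9), (13, 10), (13, 13), (13, 14), (14, 1), (14, 2), (14, 5), (14, 6), (14, 9), (14, 10), (14, 13), (14, 14), (15, 0), (15, 7), (15, 8), (15, 15)]

Answer: O......OO......O
.OO..OO..OO..OO.
.OO..OO..OO..OO.
O......OO......O
O......OO......O
.OO..OO..OO..OO.
.OO..OO..OO..OO.
O......OO......O
O......OO......O
.OO..OO..OO..OO.
.OO..OO..OO..OO.
O......OO......O
O......OO......O
.OO..OO..OO..OO.
.OO..OO..OO..OO.
O......OO......O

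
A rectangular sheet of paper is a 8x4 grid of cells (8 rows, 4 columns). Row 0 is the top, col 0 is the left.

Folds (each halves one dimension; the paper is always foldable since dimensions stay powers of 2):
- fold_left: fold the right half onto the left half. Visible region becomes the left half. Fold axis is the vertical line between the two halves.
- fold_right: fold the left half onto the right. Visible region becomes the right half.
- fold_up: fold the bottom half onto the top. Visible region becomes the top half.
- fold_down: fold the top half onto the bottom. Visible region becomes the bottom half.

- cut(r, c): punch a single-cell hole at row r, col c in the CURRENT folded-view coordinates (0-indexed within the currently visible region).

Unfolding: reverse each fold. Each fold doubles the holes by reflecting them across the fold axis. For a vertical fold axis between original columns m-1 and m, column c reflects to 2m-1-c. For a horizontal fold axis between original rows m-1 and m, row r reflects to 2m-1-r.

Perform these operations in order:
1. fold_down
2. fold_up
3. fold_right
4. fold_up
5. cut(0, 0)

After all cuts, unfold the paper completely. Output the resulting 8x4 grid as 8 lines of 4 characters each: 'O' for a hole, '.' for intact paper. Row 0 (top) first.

Op 1 fold_down: fold axis h@4; visible region now rows[4,8) x cols[0,4) = 4x4
Op 2 fold_up: fold axis h@6; visible region now rows[4,6) x cols[0,4) = 2x4
Op 3 fold_right: fold axis v@2; visible region now rows[4,6) x cols[2,4) = 2x2
Op 4 fold_up: fold axis h@5; visible region now rows[4,5) x cols[2,4) = 1x2
Op 5 cut(0, 0): punch at orig (4,2); cuts so far [(4, 2)]; region rows[4,5) x cols[2,4) = 1x2
Unfold 1 (reflect across h@5): 2 holes -> [(4, 2), (5, 2)]
Unfold 2 (reflect across v@2): 4 holes -> [(4, 1), (4, 2), (5, 1), (5, 2)]
Unfold 3 (reflect across h@6): 8 holes -> [(4, 1), (4, 2), (5, 1), (5, 2), (6, 1), (6, 2), (7, 1), (7, 2)]
Unfold 4 (reflect across h@4): 16 holes -> [(0, 1), (0, 2), (1, 1), (1, 2), (2, 1), (2, 2), (3, 1), (3, 2), (4, 1), (4, 2), (5, 1), (5, 2), (6, 1), (6, 2), (7, 1), (7, 2)]

Answer: .OO.
.OO.
.OO.
.OO.
.OO.
.OO.
.OO.
.OO.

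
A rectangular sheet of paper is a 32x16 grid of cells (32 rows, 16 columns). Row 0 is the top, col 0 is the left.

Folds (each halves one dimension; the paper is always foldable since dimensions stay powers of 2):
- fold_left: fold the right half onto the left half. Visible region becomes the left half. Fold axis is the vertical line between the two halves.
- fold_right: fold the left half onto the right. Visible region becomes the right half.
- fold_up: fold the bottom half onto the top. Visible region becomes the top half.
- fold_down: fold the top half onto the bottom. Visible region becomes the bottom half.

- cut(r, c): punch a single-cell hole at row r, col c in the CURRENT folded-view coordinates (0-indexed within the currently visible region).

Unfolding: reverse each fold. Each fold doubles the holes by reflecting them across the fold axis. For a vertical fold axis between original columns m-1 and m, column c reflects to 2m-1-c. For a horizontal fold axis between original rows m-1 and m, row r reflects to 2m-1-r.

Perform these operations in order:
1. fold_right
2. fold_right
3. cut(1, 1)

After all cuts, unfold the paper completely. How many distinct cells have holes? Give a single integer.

Answer: 4

Derivation:
Op 1 fold_right: fold axis v@8; visible region now rows[0,32) x cols[8,16) = 32x8
Op 2 fold_right: fold axis v@12; visible region now rows[0,32) x cols[12,16) = 32x4
Op 3 cut(1, 1): punch at orig (1,13); cuts so far [(1, 13)]; region rows[0,32) x cols[12,16) = 32x4
Unfold 1 (reflect across v@12): 2 holes -> [(1, 10), (1, 13)]
Unfold 2 (reflect across v@8): 4 holes -> [(1, 2), (1, 5), (1, 10), (1, 13)]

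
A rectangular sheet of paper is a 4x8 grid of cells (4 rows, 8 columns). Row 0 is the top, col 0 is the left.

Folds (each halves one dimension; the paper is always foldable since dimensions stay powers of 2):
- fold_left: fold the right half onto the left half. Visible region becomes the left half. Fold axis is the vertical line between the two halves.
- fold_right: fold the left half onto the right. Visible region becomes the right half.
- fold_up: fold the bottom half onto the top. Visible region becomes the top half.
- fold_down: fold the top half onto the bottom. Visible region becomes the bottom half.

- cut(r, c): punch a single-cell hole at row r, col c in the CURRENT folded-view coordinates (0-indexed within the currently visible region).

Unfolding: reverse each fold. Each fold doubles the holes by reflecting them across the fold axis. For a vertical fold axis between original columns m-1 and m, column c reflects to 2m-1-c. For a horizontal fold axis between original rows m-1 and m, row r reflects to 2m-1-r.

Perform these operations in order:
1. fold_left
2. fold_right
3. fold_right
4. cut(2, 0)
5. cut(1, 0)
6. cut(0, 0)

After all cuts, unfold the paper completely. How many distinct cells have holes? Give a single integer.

Answer: 24

Derivation:
Op 1 fold_left: fold axis v@4; visible region now rows[0,4) x cols[0,4) = 4x4
Op 2 fold_right: fold axis v@2; visible region now rows[0,4) x cols[2,4) = 4x2
Op 3 fold_right: fold axis v@3; visible region now rows[0,4) x cols[3,4) = 4x1
Op 4 cut(2, 0): punch at orig (2,3); cuts so far [(2, 3)]; region rows[0,4) x cols[3,4) = 4x1
Op 5 cut(1, 0): punch at orig (1,3); cuts so far [(1, 3), (2, 3)]; region rows[0,4) x cols[3,4) = 4x1
Op 6 cut(0, 0): punch at orig (0,3); cuts so far [(0, 3), (1, 3), (2, 3)]; region rows[0,4) x cols[3,4) = 4x1
Unfold 1 (reflect across v@3): 6 holes -> [(0, 2), (0, 3), (1, 2), (1, 3), (2, 2), (2, 3)]
Unfold 2 (reflect across v@2): 12 holes -> [(0, 0), (0, 1), (0, 2), (0, 3), (1, 0), (1, 1), (1, 2), (1, 3), (2, 0), (2, 1), (2, 2), (2, 3)]
Unfold 3 (reflect across v@4): 24 holes -> [(0, 0), (0, 1), (0, 2), (0, 3), (0, 4), (0, 5), (0, 6), (0, 7), (1, 0), (1, 1), (1, 2), (1, 3), (1, 4), (1, 5), (1, 6), (1, 7), (2, 0), (2, 1), (2, 2), (2, 3), (2, 4), (2, 5), (2, 6), (2, 7)]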